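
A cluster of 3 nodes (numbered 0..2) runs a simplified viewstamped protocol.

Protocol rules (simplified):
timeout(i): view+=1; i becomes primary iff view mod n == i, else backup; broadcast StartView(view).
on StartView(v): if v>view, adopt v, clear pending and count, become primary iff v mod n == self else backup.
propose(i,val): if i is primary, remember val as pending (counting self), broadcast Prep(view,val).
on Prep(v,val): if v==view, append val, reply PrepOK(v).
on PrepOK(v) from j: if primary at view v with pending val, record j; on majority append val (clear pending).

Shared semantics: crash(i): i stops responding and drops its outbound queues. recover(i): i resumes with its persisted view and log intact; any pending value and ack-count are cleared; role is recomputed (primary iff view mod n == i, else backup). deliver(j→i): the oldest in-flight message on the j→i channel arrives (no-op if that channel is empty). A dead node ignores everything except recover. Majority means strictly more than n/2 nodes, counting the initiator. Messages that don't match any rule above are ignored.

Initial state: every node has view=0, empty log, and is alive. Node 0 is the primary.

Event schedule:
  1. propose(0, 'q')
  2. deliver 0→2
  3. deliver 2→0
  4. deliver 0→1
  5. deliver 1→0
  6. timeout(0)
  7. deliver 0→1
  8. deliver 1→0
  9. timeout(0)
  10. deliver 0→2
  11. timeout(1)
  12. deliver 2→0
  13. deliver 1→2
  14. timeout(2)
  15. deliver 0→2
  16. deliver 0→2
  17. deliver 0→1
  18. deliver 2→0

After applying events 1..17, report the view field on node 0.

2

after 1 — propose(0,'q'): ·
after 2 — deliver 0→2: n2:back/v0/[q]
after 3 — deliver 2→0: n0:prim/v0/[q]
after 4 — deliver 0→1: n1:back/v0/[q]
after 5 — deliver 1→0: ·
after 6 — timeout(0): n0:back/v1/[q]
after 7 — deliver 0→1: n1:prim/v1/[q]
after 8 — deliver 1→0: ·
after 9 — timeout(0): n0:back/v2/[q]
after 10 — deliver 0→2: n2:back/v1/[q]
after 11 — timeout(1): n1:back/v2/[q]
after 12 — deliver 2→0: ·
after 13 — deliver 1→2: n2:prim/v2/[q]
after 14 — timeout(2): n2:back/v3/[q]
after 15 — deliver 0→2: ·
after 16 — deliver 0→2: ·
after 17 — deliver 0→1: ·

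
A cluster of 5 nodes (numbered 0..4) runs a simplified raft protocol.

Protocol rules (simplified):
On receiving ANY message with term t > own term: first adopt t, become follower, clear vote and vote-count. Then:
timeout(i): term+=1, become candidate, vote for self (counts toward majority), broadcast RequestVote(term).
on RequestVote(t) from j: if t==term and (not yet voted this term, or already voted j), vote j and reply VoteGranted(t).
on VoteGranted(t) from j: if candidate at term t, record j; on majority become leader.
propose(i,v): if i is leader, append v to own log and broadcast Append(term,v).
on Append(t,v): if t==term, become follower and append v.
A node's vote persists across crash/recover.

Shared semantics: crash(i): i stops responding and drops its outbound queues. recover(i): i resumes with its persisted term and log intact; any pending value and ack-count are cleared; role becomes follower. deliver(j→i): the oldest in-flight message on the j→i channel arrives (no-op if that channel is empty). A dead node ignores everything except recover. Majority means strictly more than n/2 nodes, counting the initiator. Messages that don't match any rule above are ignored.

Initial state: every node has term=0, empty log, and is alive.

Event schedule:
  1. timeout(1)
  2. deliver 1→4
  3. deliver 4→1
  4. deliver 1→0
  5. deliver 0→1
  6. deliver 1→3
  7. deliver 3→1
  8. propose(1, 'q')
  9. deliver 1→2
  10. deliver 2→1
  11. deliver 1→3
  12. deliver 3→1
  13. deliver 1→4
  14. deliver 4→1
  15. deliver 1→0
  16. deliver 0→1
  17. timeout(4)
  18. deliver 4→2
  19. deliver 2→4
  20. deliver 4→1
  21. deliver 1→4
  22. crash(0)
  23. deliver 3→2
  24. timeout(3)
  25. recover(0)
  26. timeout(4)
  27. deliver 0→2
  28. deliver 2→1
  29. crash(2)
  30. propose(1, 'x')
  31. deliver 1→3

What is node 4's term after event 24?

step 1 timeout(1): 1={cand,t=1,log=-}
step 2 deliver 1→4: 4={foll,t=1,log=-}
step 3 deliver 4→1: —
step 4 deliver 1→0: 0={foll,t=1,log=-}
step 5 deliver 0→1: 1={lead,t=1,log=-}
step 6 deliver 1→3: 3={foll,t=1,log=-}
step 7 deliver 3→1: —
step 8 propose(1,'q'): 1={lead,t=1,log=q}
step 9 deliver 1→2: 2={foll,t=1,log=-}
step 10 deliver 2→1: —
step 11 deliver 1→3: 3={foll,t=1,log=q}
step 12 deliver 3→1: —
step 13 deliver 1→4: 4={foll,t=1,log=q}
step 14 deliver 4→1: —
step 15 deliver 1→0: 0={foll,t=1,log=q}
step 16 deliver 0→1: —
step 17 timeout(4): 4={cand,t=2,log=q}
step 18 deliver 4→2: 2={foll,t=2,log=-}
step 19 deliver 2→4: —
step 20 deliver 4→1: 1={foll,t=2,log=q}
step 21 deliver 1→4: 4={lead,t=2,log=q}
step 22 crash(0): 0={✗foll,t=1,log=q}
step 23 deliver 3→2: —
step 24 timeout(3): 3={cand,t=2,log=q}

2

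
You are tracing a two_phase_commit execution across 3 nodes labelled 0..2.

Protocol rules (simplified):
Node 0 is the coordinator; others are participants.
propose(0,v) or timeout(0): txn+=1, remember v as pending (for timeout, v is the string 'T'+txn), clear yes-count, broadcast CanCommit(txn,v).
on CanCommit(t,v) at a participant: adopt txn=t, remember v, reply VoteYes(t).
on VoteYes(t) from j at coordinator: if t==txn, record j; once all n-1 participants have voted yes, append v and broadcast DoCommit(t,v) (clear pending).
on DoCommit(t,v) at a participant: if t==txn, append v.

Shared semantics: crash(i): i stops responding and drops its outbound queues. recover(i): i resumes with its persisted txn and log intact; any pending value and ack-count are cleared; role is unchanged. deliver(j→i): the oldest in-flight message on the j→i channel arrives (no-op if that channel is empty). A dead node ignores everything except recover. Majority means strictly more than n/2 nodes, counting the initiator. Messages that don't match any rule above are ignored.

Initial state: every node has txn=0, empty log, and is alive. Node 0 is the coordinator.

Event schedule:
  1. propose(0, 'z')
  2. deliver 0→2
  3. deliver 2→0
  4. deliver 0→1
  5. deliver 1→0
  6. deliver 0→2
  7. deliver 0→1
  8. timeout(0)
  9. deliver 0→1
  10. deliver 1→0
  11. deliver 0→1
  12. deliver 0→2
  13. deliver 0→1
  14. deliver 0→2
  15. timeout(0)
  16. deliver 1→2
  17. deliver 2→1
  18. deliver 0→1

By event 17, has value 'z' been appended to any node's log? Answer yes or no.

e1 propose(0,'z'): 0[coor,t=1,-]
e2 deliver 0→2: 2[part,t=1,-]
e3 deliver 2→0: ·
e4 deliver 0→1: 1[part,t=1,-]
e5 deliver 1→0: 0[coor,t=1,z]
e6 deliver 0→2: 2[part,t=1,z]
e7 deliver 0→1: 1[part,t=1,z]
e8 timeout(0): 0[coor,t=2,z]
e9 deliver 0→1: 1[part,t=2,z]
e10 deliver 1→0: ·
e11 deliver 0→1: ·
e12 deliver 0→2: 2[part,t=2,z]
e13 deliver 0→1: ·
e14 deliver 0→2: ·
e15 timeout(0): 0[coor,t=3,z]
e16 deliver 1→2: ·
e17 deliver 2→1: ·

yes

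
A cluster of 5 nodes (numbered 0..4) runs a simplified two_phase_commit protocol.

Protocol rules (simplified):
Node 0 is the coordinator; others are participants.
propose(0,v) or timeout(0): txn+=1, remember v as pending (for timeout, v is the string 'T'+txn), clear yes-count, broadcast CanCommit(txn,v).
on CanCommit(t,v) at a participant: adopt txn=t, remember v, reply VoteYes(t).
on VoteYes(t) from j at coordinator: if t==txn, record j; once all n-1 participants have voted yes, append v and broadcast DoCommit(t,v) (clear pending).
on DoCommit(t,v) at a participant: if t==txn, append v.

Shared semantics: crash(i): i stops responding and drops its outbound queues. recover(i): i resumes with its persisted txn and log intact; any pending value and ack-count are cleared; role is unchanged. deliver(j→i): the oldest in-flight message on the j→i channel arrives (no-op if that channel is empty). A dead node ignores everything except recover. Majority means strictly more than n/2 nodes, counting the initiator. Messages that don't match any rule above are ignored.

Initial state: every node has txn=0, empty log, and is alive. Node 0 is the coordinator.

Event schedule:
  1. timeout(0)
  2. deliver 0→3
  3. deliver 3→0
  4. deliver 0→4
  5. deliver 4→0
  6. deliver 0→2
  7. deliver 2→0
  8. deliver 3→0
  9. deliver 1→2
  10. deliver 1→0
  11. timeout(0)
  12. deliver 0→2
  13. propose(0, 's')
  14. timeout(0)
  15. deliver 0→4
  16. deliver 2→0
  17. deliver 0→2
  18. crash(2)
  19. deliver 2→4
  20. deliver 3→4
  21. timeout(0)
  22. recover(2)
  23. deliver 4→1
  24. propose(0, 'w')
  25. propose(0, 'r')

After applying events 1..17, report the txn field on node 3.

after 1 — timeout(0): n0:coor/t1/[-]
after 2 — deliver 0→3: n3:part/t1/[-]
after 3 — deliver 3→0: ·
after 4 — deliver 0→4: n4:part/t1/[-]
after 5 — deliver 4→0: ·
after 6 — deliver 0→2: n2:part/t1/[-]
after 7 — deliver 2→0: ·
after 8 — deliver 3→0: ·
after 9 — deliver 1→2: ·
after 10 — deliver 1→0: ·
after 11 — timeout(0): n0:coor/t2/[-]
after 12 — deliver 0→2: n2:part/t2/[-]
after 13 — propose(0,'s'): n0:coor/t3/[-]
after 14 — timeout(0): n0:coor/t4/[-]
after 15 — deliver 0→4: n4:part/t2/[-]
after 16 — deliver 2→0: ·
after 17 — deliver 0→2: n2:part/t3/[-]

1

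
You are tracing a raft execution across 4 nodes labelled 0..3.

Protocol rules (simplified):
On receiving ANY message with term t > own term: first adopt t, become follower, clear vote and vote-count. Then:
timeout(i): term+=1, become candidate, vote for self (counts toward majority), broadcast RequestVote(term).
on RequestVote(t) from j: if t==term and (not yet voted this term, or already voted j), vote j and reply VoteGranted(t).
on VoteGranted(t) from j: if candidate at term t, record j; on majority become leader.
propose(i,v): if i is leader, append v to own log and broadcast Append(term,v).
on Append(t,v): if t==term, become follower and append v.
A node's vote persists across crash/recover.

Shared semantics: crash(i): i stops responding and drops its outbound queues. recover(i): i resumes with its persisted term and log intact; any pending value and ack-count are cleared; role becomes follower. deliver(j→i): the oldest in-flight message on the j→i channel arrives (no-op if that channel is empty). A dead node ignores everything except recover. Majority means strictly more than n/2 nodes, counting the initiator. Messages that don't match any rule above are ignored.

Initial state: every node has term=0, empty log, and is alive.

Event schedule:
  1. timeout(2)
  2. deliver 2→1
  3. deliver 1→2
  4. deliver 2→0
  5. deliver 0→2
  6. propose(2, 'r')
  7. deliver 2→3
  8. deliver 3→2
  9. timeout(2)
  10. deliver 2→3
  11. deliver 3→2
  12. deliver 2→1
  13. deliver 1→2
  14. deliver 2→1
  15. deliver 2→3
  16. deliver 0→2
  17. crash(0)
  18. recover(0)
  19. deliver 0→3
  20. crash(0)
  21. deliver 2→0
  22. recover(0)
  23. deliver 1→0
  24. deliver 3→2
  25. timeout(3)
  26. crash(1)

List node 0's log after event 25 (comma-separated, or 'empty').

empty

e1 timeout(2): 2[cand,t=1,-]
e2 deliver 2→1: 1[foll,t=1,-]
e3 deliver 1→2: ·
e4 deliver 2→0: 0[foll,t=1,-]
e5 deliver 0→2: 2[lead,t=1,-]
e6 propose(2,'r'): 2[lead,t=1,r]
e7 deliver 2→3: 3[foll,t=1,-]
e8 deliver 3→2: ·
e9 timeout(2): 2[cand,t=2,r]
e10 deliver 2→3: 3[foll,t=1,r]
e11 deliver 3→2: ·
e12 deliver 2→1: 1[foll,t=1,r]
e13 deliver 1→2: ·
e14 deliver 2→1: 1[foll,t=2,r]
e15 deliver 2→3: 3[foll,t=2,r]
e16 deliver 0→2: ·
e17 crash(0): 0[✗foll,t=1,-]
e18 recover(0): 0[foll,t=1,-]
e19 deliver 0→3: ·
e20 crash(0): 0[✗foll,t=1,-]
e21 deliver 2→0: ·
e22 recover(0): 0[foll,t=1,-]
e23 deliver 1→0: ·
e24 deliver 3→2: ·
e25 timeout(3): 3[cand,t=3,r]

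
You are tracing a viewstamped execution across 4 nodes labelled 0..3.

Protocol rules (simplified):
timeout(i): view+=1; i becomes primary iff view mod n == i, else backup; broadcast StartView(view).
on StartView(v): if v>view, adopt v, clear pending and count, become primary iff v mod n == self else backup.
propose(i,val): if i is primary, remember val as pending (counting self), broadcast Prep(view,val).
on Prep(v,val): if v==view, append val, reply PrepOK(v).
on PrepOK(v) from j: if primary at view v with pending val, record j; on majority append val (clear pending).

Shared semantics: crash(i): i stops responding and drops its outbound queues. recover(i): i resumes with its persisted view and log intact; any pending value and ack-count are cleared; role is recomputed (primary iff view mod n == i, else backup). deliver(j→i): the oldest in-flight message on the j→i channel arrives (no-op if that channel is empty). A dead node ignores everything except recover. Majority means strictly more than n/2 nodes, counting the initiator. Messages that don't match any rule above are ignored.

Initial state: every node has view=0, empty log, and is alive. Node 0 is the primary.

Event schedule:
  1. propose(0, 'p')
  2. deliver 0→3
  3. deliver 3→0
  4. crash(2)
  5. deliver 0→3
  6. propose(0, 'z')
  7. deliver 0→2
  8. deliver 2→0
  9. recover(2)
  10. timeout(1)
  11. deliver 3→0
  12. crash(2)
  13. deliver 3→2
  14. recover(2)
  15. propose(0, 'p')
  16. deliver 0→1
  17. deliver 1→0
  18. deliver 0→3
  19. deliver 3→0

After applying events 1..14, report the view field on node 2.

0

e1 propose(0,'p'): ·
e2 deliver 0→3: 3[back,v=0,p]
e3 deliver 3→0: ·
e4 crash(2): 2[✗back,v=0,-]
e5 deliver 0→3: ·
e6 propose(0,'z'): ·
e7 deliver 0→2: ·
e8 deliver 2→0: ·
e9 recover(2): 2[back,v=0,-]
e10 timeout(1): 1[prim,v=1,-]
e11 deliver 3→0: ·
e12 crash(2): 2[✗back,v=0,-]
e13 deliver 3→2: ·
e14 recover(2): 2[back,v=0,-]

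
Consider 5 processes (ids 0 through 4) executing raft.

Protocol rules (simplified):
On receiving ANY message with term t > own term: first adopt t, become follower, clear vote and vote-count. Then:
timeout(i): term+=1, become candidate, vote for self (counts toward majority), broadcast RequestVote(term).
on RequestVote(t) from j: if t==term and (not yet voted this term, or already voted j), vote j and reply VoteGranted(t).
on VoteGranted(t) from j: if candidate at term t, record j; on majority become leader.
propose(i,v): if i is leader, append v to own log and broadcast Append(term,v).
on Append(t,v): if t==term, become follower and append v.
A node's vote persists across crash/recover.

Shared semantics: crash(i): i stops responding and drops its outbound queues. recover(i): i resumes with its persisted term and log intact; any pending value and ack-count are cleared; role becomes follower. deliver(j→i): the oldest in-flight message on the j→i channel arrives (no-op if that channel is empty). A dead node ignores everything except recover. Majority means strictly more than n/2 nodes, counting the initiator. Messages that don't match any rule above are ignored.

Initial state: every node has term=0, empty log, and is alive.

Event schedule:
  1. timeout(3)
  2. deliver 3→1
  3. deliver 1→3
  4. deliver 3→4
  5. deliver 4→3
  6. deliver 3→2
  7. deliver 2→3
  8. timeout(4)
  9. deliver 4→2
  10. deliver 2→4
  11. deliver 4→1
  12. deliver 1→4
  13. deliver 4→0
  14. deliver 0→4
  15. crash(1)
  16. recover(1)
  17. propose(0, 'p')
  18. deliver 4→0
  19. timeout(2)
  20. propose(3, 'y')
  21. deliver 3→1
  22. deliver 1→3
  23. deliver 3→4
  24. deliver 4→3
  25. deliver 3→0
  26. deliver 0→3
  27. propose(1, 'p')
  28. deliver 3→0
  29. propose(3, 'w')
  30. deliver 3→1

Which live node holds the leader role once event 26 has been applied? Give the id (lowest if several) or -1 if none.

e1 timeout(3): 3[cand,t=1,-]
e2 deliver 3→1: 1[foll,t=1,-]
e3 deliver 1→3: ·
e4 deliver 3→4: 4[foll,t=1,-]
e5 deliver 4→3: 3[lead,t=1,-]
e6 deliver 3→2: 2[foll,t=1,-]
e7 deliver 2→3: ·
e8 timeout(4): 4[cand,t=2,-]
e9 deliver 4→2: 2[foll,t=2,-]
e10 deliver 2→4: ·
e11 deliver 4→1: 1[foll,t=2,-]
e12 deliver 1→4: 4[lead,t=2,-]
e13 deliver 4→0: 0[foll,t=2,-]
e14 deliver 0→4: ·
e15 crash(1): 1[✗foll,t=2,-]
e16 recover(1): 1[foll,t=2,-]
e17 propose(0,'p'): ·
e18 deliver 4→0: ·
e19 timeout(2): 2[cand,t=3,-]
e20 propose(3,'y'): 3[lead,t=1,y]
e21 deliver 3→1: ·
e22 deliver 1→3: ·
e23 deliver 3→4: ·
e24 deliver 4→3: 3[foll,t=2,y]
e25 deliver 3→0: ·
e26 deliver 0→3: ·

4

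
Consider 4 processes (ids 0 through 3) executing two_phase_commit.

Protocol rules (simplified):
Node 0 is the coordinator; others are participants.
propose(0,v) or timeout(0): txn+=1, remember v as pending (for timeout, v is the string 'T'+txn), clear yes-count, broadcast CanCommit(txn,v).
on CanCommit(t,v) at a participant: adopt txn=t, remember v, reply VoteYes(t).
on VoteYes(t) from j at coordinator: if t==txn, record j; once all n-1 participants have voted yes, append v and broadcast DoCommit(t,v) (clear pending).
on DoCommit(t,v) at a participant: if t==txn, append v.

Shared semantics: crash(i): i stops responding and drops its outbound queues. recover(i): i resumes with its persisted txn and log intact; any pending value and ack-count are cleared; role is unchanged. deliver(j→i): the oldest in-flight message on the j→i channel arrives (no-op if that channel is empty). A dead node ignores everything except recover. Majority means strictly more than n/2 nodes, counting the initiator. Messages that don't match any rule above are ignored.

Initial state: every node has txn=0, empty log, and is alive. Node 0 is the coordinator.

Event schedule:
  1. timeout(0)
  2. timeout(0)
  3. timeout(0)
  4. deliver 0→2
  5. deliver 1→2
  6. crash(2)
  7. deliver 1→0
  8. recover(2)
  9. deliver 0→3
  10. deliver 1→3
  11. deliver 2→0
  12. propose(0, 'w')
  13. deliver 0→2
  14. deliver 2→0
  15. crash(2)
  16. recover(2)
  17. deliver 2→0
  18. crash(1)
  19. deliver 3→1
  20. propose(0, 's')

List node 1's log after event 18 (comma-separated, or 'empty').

empty

[1] timeout(0) → N0(coor t1 [-])
[2] timeout(0) → N0(coor t2 [-])
[3] timeout(0) → N0(coor t3 [-])
[4] deliver 0→2 → N2(part t1 [-])
[5] deliver 1→2 → ∅
[6] crash(2) → N2(✗part t1 [-])
[7] deliver 1→0 → ∅
[8] recover(2) → N2(part t1 [-])
[9] deliver 0→3 → N3(part t1 [-])
[10] deliver 1→3 → ∅
[11] deliver 2→0 → ∅
[12] propose(0,'w') → N0(coor t4 [-])
[13] deliver 0→2 → N2(part t2 [-])
[14] deliver 2→0 → ∅
[15] crash(2) → N2(✗part t2 [-])
[16] recover(2) → N2(part t2 [-])
[17] deliver 2→0 → ∅
[18] crash(1) → N1(✗part t0 [-])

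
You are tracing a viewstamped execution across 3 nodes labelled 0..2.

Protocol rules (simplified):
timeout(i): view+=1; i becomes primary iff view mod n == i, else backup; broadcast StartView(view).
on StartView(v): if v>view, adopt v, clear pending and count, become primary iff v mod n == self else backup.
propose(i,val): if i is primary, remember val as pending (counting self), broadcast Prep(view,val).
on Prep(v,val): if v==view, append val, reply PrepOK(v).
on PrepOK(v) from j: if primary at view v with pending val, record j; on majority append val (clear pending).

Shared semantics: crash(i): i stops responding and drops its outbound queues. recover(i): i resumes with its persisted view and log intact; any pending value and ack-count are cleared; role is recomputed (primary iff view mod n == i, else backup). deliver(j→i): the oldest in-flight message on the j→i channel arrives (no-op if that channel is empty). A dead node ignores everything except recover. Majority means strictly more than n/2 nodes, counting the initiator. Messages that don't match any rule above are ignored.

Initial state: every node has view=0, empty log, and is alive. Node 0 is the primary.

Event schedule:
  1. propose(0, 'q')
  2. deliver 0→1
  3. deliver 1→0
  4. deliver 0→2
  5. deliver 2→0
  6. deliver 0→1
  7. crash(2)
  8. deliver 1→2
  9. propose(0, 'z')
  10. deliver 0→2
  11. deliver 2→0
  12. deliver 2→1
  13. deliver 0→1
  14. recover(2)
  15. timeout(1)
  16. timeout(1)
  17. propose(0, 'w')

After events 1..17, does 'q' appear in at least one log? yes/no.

yes

e1 propose(0,'q'): ·
e2 deliver 0→1: 1[back,v=0,q]
e3 deliver 1→0: 0[prim,v=0,q]
e4 deliver 0→2: 2[back,v=0,q]
e5 deliver 2→0: ·
e6 deliver 0→1: ·
e7 crash(2): 2[✗back,v=0,q]
e8 deliver 1→2: ·
e9 propose(0,'z'): ·
e10 deliver 0→2: ·
e11 deliver 2→0: ·
e12 deliver 2→1: ·
e13 deliver 0→1: 1[back,v=0,q,z]
e14 recover(2): 2[back,v=0,q]
e15 timeout(1): 1[prim,v=1,q,z]
e16 timeout(1): 1[back,v=2,q,z]
e17 propose(0,'w'): ·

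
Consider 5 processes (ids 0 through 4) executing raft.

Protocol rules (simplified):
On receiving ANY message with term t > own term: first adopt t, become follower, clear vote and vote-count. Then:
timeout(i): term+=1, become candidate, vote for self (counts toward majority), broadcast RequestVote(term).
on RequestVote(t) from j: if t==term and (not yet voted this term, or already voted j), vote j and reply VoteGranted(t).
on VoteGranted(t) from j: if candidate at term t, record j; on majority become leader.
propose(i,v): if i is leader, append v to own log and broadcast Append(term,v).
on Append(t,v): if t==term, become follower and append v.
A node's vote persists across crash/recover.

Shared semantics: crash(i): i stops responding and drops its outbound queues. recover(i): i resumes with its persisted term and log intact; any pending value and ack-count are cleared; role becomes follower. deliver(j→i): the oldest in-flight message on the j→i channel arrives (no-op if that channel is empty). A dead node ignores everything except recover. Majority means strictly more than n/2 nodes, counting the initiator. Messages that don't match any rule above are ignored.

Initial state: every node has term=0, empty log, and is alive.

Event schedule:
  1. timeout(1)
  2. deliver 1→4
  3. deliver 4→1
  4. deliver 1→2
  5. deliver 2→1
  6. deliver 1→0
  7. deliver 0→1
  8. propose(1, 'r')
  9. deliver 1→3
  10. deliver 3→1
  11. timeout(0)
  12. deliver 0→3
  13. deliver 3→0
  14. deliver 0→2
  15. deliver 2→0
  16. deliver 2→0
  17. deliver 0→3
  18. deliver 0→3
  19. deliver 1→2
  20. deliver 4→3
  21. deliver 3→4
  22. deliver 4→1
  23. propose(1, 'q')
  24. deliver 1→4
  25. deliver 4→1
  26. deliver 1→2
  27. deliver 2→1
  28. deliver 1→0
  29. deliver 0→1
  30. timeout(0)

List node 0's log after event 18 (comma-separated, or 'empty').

step 1 timeout(1): 1={cand,t=1,log=-}
step 2 deliver 1→4: 4={foll,t=1,log=-}
step 3 deliver 4→1: —
step 4 deliver 1→2: 2={foll,t=1,log=-}
step 5 deliver 2→1: 1={lead,t=1,log=-}
step 6 deliver 1→0: 0={foll,t=1,log=-}
step 7 deliver 0→1: —
step 8 propose(1,'r'): 1={lead,t=1,log=r}
step 9 deliver 1→3: 3={foll,t=1,log=-}
step 10 deliver 3→1: —
step 11 timeout(0): 0={cand,t=2,log=-}
step 12 deliver 0→3: 3={foll,t=2,log=-}
step 13 deliver 3→0: —
step 14 deliver 0→2: 2={foll,t=2,log=-}
step 15 deliver 2→0: 0={lead,t=2,log=-}
step 16 deliver 2→0: —
step 17 deliver 0→3: —
step 18 deliver 0→3: —

empty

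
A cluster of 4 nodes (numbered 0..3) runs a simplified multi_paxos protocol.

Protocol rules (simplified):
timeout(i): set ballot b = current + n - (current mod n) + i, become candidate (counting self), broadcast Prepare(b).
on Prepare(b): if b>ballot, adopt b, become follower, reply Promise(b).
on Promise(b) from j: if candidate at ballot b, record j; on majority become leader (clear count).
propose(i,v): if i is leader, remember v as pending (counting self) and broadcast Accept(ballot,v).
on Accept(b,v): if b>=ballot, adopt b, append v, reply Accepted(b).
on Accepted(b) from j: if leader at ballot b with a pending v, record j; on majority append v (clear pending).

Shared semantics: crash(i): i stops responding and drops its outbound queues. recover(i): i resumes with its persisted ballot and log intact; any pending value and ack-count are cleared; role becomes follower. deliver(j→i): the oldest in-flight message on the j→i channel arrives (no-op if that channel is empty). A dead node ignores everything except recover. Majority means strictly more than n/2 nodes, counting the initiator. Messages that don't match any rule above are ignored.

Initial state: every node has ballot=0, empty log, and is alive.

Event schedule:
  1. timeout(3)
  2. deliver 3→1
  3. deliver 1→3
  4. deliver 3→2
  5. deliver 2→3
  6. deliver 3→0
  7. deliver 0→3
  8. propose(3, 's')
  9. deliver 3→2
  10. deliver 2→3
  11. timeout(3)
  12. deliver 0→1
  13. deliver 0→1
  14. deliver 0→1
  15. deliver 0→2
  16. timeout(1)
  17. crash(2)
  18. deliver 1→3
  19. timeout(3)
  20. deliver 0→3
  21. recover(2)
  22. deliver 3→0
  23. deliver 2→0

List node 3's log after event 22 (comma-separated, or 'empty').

e1 timeout(3): 3[cand,b=7,-]
e2 deliver 3→1: 1[foll,b=7,-]
e3 deliver 1→3: ·
e4 deliver 3→2: 2[foll,b=7,-]
e5 deliver 2→3: 3[lead,b=7,-]
e6 deliver 3→0: 0[foll,b=7,-]
e7 deliver 0→3: ·
e8 propose(3,'s'): ·
e9 deliver 3→2: 2[foll,b=7,s]
e10 deliver 2→3: ·
e11 timeout(3): 3[cand,b=11,-]
e12 deliver 0→1: ·
e13 deliver 0→1: ·
e14 deliver 0→1: ·
e15 deliver 0→2: ·
e16 timeout(1): 1[cand,b=9,-]
e17 crash(2): 2[✗foll,b=7,s]
e18 deliver 1→3: ·
e19 timeout(3): 3[cand,b=15,-]
e20 deliver 0→3: ·
e21 recover(2): 2[foll,b=7,s]
e22 deliver 3→0: 0[foll,b=7,s]

empty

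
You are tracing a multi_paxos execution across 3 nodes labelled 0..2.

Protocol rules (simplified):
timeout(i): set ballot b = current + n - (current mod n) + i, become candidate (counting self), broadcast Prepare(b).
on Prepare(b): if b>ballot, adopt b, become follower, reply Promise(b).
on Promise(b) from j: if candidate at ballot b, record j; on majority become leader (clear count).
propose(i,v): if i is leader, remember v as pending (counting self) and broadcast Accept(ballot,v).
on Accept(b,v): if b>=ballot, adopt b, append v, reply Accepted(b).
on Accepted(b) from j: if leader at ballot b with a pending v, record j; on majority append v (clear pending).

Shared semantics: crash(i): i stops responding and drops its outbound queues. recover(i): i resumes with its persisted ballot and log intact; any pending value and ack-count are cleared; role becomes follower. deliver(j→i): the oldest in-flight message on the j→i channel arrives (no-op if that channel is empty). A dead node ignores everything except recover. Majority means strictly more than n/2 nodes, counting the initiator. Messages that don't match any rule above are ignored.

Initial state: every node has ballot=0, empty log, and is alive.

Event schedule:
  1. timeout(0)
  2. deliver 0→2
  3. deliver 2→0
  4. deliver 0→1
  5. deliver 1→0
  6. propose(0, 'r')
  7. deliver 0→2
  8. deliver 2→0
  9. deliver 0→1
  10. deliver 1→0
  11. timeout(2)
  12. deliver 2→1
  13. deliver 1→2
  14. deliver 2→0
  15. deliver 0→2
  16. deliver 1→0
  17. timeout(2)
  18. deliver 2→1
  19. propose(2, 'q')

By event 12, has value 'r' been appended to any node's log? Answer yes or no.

1. timeout(0):  <0:cand b3 ->
2. deliver 0→2:  <2:foll b3 ->
3. deliver 2→0:  <0:lead b3 ->
4. deliver 0→1:  <1:foll b3 ->
5. deliver 1→0:  nop
6. propose(0,'r'):  nop
7. deliver 0→2:  <2:foll b3 r>
8. deliver 2→0:  <0:lead b3 r>
9. deliver 0→1:  <1:foll b3 r>
10. deliver 1→0:  nop
11. timeout(2):  <2:cand b8 r>
12. deliver 2→1:  <1:foll b8 r>

yes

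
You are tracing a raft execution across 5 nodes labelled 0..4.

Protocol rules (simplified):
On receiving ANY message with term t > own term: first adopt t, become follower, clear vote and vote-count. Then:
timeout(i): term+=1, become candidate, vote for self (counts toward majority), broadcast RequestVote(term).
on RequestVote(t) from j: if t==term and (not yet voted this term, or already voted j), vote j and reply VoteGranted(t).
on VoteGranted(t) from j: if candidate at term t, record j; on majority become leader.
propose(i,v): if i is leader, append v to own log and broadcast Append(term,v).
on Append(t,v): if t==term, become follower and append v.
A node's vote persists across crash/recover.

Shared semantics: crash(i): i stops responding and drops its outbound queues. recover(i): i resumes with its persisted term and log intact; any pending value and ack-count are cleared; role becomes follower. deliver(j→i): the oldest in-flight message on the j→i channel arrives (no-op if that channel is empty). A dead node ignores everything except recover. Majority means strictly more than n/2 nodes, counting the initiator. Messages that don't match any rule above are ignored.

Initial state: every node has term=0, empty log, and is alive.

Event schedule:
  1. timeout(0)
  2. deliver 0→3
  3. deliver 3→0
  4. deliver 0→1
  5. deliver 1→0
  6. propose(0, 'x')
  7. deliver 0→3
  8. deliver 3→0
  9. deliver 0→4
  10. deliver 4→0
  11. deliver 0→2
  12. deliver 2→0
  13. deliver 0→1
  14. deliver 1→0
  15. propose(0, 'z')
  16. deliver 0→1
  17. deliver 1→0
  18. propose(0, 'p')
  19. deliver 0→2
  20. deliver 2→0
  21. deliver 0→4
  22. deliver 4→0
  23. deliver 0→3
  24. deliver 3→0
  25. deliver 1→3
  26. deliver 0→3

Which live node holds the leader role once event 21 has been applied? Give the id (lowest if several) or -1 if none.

step 1 timeout(0): 0={cand,t=1,log=-}
step 2 deliver 0→3: 3={foll,t=1,log=-}
step 3 deliver 3→0: —
step 4 deliver 0→1: 1={foll,t=1,log=-}
step 5 deliver 1→0: 0={lead,t=1,log=-}
step 6 propose(0,'x'): 0={lead,t=1,log=x}
step 7 deliver 0→3: 3={foll,t=1,log=x}
step 8 deliver 3→0: —
step 9 deliver 0→4: 4={foll,t=1,log=-}
step 10 deliver 4→0: —
step 11 deliver 0→2: 2={foll,t=1,log=-}
step 12 deliver 2→0: —
step 13 deliver 0→1: 1={foll,t=1,log=x}
step 14 deliver 1→0: —
step 15 propose(0,'z'): 0={lead,t=1,log=x,z}
step 16 deliver 0→1: 1={foll,t=1,log=x,z}
step 17 deliver 1→0: —
step 18 propose(0,'p'): 0={lead,t=1,log=x,z,p}
step 19 deliver 0→2: 2={foll,t=1,log=x}
step 20 deliver 2→0: —
step 21 deliver 0→4: 4={foll,t=1,log=x}

0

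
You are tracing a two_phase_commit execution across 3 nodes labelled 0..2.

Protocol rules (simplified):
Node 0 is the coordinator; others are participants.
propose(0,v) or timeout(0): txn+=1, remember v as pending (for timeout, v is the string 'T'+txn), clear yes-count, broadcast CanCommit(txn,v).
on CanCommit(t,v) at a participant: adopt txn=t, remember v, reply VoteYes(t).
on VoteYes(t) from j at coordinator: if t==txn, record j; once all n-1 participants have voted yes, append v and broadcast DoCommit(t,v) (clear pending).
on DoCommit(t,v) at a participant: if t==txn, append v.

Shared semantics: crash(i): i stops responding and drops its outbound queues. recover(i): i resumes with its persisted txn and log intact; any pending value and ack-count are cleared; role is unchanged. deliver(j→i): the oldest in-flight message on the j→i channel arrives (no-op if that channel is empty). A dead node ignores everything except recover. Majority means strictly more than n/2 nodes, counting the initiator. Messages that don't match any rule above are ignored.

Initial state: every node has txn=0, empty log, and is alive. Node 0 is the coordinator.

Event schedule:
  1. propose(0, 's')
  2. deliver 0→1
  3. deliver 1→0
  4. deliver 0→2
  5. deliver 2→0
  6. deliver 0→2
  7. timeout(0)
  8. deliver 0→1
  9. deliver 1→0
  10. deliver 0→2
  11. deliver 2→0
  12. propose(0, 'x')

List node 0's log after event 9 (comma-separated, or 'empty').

after 1 — propose(0,'s'): n0:coor/t1/[-]
after 2 — deliver 0→1: n1:part/t1/[-]
after 3 — deliver 1→0: ·
after 4 — deliver 0→2: n2:part/t1/[-]
after 5 — deliver 2→0: n0:coor/t1/[s]
after 6 — deliver 0→2: n2:part/t1/[s]
after 7 — timeout(0): n0:coor/t2/[s]
after 8 — deliver 0→1: n1:part/t1/[s]
after 9 — deliver 1→0: ·

s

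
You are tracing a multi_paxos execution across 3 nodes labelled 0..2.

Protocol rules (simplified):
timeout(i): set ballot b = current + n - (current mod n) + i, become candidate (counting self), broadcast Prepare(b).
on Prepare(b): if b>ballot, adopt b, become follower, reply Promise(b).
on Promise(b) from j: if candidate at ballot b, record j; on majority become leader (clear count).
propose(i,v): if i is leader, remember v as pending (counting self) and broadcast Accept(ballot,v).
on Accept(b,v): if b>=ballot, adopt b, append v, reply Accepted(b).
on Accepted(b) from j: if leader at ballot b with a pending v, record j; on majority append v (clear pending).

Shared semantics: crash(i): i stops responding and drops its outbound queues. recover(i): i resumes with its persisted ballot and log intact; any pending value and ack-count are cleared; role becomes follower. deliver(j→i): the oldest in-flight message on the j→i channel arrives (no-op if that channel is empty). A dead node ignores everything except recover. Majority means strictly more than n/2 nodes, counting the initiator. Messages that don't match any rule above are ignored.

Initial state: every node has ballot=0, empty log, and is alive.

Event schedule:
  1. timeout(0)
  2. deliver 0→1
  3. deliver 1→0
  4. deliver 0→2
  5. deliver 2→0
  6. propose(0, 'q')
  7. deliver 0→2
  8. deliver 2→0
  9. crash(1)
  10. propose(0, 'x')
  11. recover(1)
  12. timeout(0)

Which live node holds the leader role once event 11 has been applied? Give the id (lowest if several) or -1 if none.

step 1 timeout(0): 0={cand,b=3,log=-}
step 2 deliver 0→1: 1={foll,b=3,log=-}
step 3 deliver 1→0: 0={lead,b=3,log=-}
step 4 deliver 0→2: 2={foll,b=3,log=-}
step 5 deliver 2→0: —
step 6 propose(0,'q'): —
step 7 deliver 0→2: 2={foll,b=3,log=q}
step 8 deliver 2→0: 0={lead,b=3,log=q}
step 9 crash(1): 1={✗foll,b=3,log=-}
step 10 propose(0,'x'): —
step 11 recover(1): 1={foll,b=3,log=-}

0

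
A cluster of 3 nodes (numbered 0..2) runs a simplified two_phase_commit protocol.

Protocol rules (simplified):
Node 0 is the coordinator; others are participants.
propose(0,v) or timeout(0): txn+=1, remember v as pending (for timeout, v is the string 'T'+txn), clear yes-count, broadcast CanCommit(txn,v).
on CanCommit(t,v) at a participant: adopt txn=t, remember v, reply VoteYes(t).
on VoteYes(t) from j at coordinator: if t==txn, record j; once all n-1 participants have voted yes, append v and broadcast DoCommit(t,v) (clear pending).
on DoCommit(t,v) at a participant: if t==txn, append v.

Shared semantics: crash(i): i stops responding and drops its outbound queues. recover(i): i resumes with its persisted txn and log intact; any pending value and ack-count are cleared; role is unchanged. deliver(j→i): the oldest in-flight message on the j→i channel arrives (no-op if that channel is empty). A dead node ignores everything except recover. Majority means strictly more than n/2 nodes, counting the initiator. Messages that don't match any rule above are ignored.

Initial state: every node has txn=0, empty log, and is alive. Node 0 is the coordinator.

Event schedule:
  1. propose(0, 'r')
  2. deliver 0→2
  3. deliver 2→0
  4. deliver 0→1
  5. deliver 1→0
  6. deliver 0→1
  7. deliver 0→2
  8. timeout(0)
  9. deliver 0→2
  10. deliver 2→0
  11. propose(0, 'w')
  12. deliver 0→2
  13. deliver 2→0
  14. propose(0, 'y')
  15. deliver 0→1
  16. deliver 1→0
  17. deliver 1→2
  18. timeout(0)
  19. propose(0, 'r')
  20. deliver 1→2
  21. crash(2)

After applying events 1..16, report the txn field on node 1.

2

step 1 propose(0,'r'): 0={coor,t=1,log=-}
step 2 deliver 0→2: 2={part,t=1,log=-}
step 3 deliver 2→0: —
step 4 deliver 0→1: 1={part,t=1,log=-}
step 5 deliver 1→0: 0={coor,t=1,log=r}
step 6 deliver 0→1: 1={part,t=1,log=r}
step 7 deliver 0→2: 2={part,t=1,log=r}
step 8 timeout(0): 0={coor,t=2,log=r}
step 9 deliver 0→2: 2={part,t=2,log=r}
step 10 deliver 2→0: —
step 11 propose(0,'w'): 0={coor,t=3,log=r}
step 12 deliver 0→2: 2={part,t=3,log=r}
step 13 deliver 2→0: —
step 14 propose(0,'y'): 0={coor,t=4,log=r}
step 15 deliver 0→1: 1={part,t=2,log=r}
step 16 deliver 1→0: —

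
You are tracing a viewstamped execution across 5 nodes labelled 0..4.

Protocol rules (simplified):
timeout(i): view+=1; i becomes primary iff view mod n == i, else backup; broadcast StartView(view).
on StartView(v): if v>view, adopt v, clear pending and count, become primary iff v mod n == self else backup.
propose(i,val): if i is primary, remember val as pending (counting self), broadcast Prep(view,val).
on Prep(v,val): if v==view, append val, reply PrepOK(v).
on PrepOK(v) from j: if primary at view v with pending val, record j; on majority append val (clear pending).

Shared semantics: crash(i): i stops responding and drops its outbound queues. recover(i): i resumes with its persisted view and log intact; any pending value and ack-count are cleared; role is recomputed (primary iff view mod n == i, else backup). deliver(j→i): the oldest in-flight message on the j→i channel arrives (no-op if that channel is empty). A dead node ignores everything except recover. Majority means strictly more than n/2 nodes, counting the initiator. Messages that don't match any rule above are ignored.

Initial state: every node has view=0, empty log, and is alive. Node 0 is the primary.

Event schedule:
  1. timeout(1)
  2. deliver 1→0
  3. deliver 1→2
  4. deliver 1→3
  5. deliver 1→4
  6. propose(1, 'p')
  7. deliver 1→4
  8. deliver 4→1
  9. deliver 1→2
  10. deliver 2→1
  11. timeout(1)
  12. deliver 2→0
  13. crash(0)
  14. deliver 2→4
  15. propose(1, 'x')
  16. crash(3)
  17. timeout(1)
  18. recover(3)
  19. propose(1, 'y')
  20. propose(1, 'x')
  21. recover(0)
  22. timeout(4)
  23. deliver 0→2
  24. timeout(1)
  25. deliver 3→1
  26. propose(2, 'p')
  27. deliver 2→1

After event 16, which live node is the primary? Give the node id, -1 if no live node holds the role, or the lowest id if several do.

-1

step 1 timeout(1): 1={prim,v=1,log=-}
step 2 deliver 1→0: 0={back,v=1,log=-}
step 3 deliver 1→2: 2={back,v=1,log=-}
step 4 deliver 1→3: 3={back,v=1,log=-}
step 5 deliver 1→4: 4={back,v=1,log=-}
step 6 propose(1,'p'): —
step 7 deliver 1→4: 4={back,v=1,log=p}
step 8 deliver 4→1: —
step 9 deliver 1→2: 2={back,v=1,log=p}
step 10 deliver 2→1: 1={prim,v=1,log=p}
step 11 timeout(1): 1={back,v=2,log=p}
step 12 deliver 2→0: —
step 13 crash(0): 0={✗back,v=1,log=-}
step 14 deliver 2→4: —
step 15 propose(1,'x'): —
step 16 crash(3): 3={✗back,v=1,log=-}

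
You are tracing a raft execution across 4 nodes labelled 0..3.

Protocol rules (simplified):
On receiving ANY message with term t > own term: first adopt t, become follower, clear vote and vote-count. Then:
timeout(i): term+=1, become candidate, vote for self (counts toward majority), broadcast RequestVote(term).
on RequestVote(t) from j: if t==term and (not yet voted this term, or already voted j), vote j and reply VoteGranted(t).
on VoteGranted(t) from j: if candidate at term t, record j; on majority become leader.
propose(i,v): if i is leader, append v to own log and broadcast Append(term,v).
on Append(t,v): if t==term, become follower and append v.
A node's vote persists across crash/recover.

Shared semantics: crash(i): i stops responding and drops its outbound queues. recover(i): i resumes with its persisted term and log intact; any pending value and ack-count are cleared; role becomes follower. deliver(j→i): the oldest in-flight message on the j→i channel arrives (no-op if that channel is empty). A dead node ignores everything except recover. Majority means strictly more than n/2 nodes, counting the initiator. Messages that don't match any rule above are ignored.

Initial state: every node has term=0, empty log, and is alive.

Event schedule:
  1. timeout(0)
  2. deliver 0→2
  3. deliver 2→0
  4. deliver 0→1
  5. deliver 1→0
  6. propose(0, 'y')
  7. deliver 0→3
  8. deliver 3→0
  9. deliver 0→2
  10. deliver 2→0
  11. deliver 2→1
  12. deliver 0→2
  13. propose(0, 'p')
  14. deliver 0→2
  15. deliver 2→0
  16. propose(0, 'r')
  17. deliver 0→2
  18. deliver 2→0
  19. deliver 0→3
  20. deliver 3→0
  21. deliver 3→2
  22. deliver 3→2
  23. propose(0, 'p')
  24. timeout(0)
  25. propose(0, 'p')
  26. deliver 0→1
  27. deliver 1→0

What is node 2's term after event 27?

1

[1] timeout(0) → N0(cand t1 [-])
[2] deliver 0→2 → N2(foll t1 [-])
[3] deliver 2→0 → ∅
[4] deliver 0→1 → N1(foll t1 [-])
[5] deliver 1→0 → N0(lead t1 [-])
[6] propose(0,'y') → N0(lead t1 [y])
[7] deliver 0→3 → N3(foll t1 [-])
[8] deliver 3→0 → ∅
[9] deliver 0→2 → N2(foll t1 [y])
[10] deliver 2→0 → ∅
[11] deliver 2→1 → ∅
[12] deliver 0→2 → ∅
[13] propose(0,'p') → N0(lead t1 [y,p])
[14] deliver 0→2 → N2(foll t1 [y,p])
[15] deliver 2→0 → ∅
[16] propose(0,'r') → N0(lead t1 [y,p,r])
[17] deliver 0→2 → N2(foll t1 [y,p,r])
[18] deliver 2→0 → ∅
[19] deliver 0→3 → N3(foll t1 [y])
[20] deliver 3→0 → ∅
[21] deliver 3→2 → ∅
[22] deliver 3→2 → ∅
[23] propose(0,'p') → N0(lead t1 [y,p,r,p])
[24] timeout(0) → N0(cand t2 [y,p,r,p])
[25] propose(0,'p') → ∅
[26] deliver 0→1 → N1(foll t1 [y])
[27] deliver 1→0 → ∅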